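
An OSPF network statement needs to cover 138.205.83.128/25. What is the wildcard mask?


Subnet mask: 255.255.255.128
Wildcard = 255.255.255.255 - subnet mask
255 - 255 = 0
255 - 255 = 0
255 - 255 = 0
255 - 128 = 127
Wildcard: 0.0.0.127


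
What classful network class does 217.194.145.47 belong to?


First octet: 217
Binary: 11011001
110xxxxx -> Class C (192-223)
Class C, default mask 255.255.255.0 (/24)


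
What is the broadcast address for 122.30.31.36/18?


Network: 122.30.0.0/18
Host bits = 14
Set all host bits to 1:
Broadcast: 122.30.63.255


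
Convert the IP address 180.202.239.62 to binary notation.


180 = 10110100
202 = 11001010
239 = 11101111
62 = 00111110
Binary: 10110100.11001010.11101111.00111110


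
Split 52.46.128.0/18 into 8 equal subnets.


New prefix = 18 + 3 = 21
Each subnet has 2048 addresses
  52.46.128.0/21
  52.46.136.0/21
  52.46.144.0/21
  52.46.152.0/21
  52.46.160.0/21
  52.46.168.0/21
  52.46.176.0/21
  52.46.184.0/21
Subnets: 52.46.128.0/21, 52.46.136.0/21, 52.46.144.0/21, 52.46.152.0/21, 52.46.160.0/21, 52.46.168.0/21, 52.46.176.0/21, 52.46.184.0/21


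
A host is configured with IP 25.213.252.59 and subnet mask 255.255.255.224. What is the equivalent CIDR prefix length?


Binary: 11111111.11111111.11111111.11100000
Count leading 1s
Prefix: /27


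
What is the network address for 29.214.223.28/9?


IP:   00011101.11010110.11011111.00011100
Mask: 11111111.10000000.00000000.00000000
AND operation:
Net:  00011101.10000000.00000000.00000000
Network: 29.128.0.0/9


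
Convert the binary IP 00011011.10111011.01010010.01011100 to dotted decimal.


00011011 = 27
10111011 = 187
01010010 = 82
01011100 = 92
IP: 27.187.82.92


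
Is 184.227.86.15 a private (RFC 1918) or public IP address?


RFC 1918 private ranges:
  10.0.0.0/8 (10.0.0.0 - 10.255.255.255)
  172.16.0.0/12 (172.16.0.0 - 172.31.255.255)
  192.168.0.0/16 (192.168.0.0 - 192.168.255.255)
Public (not in any RFC 1918 range)


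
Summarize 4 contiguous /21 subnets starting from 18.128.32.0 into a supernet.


Original prefix: /21
Number of subnets: 4 = 2^2
New prefix = 21 - 2 = 19
Supernet: 18.128.32.0/19


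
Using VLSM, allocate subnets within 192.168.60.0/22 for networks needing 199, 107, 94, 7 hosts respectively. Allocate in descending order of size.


199 hosts -> /24 (254 usable): 192.168.60.0/24
107 hosts -> /25 (126 usable): 192.168.61.0/25
94 hosts -> /25 (126 usable): 192.168.61.128/25
7 hosts -> /28 (14 usable): 192.168.62.0/28
Allocation: 192.168.60.0/24 (199 hosts, 254 usable); 192.168.61.0/25 (107 hosts, 126 usable); 192.168.61.128/25 (94 hosts, 126 usable); 192.168.62.0/28 (7 hosts, 14 usable)


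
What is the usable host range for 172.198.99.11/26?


Network: 172.198.99.0
Broadcast: 172.198.99.63
First usable = network + 1
Last usable = broadcast - 1
Range: 172.198.99.1 to 172.198.99.62


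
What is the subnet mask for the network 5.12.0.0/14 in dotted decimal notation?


/14 means 14 network bits, 18 host bits
Binary: 11111111111111000000000000000000
Mask: 255.252.0.0


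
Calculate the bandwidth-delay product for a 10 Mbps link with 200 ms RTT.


BDP = bandwidth * RTT
= 10 Mbps * 200 ms
= 10 * 1e6 * 200 / 1000 bits
= 2000000 bits
= 250000 bytes
= 244.1406 KB
BDP = 2000000 bits (250000 bytes)


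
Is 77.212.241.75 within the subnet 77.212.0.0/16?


Subnet network: 77.212.0.0
Test IP AND mask: 77.212.0.0
Yes, 77.212.241.75 is in 77.212.0.0/16


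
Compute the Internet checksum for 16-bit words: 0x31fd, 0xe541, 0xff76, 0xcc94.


Sum all words (with carry folding):
+ 0x31fd = 0x31fd
+ 0xe541 = 0x173f
+ 0xff76 = 0x16b6
+ 0xcc94 = 0xe34a
One's complement: ~0xe34a
Checksum = 0x1cb5


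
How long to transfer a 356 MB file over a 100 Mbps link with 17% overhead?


Effective throughput = 100 * (1 - 17/100) = 83 Mbps
File size in Mb = 356 * 8 = 2848 Mb
Time = 2848 / 83
Time = 34.3133 seconds


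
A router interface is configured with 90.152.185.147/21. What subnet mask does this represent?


/21 means 21 network bits, 11 host bits
Binary: 11111111111111111111100000000000
Mask: 255.255.248.0


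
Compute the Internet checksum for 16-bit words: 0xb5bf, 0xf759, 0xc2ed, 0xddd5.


Sum all words (with carry folding):
+ 0xb5bf = 0xb5bf
+ 0xf759 = 0xad19
+ 0xc2ed = 0x7007
+ 0xddd5 = 0x4ddd
One's complement: ~0x4ddd
Checksum = 0xb222


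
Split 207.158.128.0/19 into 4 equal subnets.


New prefix = 19 + 2 = 21
Each subnet has 2048 addresses
  207.158.128.0/21
  207.158.136.0/21
  207.158.144.0/21
  207.158.152.0/21
Subnets: 207.158.128.0/21, 207.158.136.0/21, 207.158.144.0/21, 207.158.152.0/21


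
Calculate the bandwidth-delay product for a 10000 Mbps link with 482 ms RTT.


BDP = bandwidth * RTT
= 10000 Mbps * 482 ms
= 10000 * 1e6 * 482 / 1000 bits
= 4820000000 bits
= 602500000 bytes
= 588378.9062 KB
BDP = 4820000000 bits (602500000 bytes)


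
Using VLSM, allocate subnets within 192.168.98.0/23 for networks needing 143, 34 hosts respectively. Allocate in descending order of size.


143 hosts -> /24 (254 usable): 192.168.98.0/24
34 hosts -> /26 (62 usable): 192.168.99.0/26
Allocation: 192.168.98.0/24 (143 hosts, 254 usable); 192.168.99.0/26 (34 hosts, 62 usable)


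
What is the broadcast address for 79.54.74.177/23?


Network: 79.54.74.0/23
Host bits = 9
Set all host bits to 1:
Broadcast: 79.54.75.255


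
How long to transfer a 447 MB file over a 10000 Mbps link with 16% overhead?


Effective throughput = 10000 * (1 - 16/100) = 8400 Mbps
File size in Mb = 447 * 8 = 3576 Mb
Time = 3576 / 8400
Time = 0.4257 seconds


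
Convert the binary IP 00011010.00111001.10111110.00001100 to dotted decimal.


00011010 = 26
00111001 = 57
10111110 = 190
00001100 = 12
IP: 26.57.190.12


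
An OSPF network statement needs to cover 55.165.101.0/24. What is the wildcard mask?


Subnet mask: 255.255.255.0
Wildcard = 255.255.255.255 - subnet mask
255 - 255 = 0
255 - 255 = 0
255 - 255 = 0
255 - 0 = 255
Wildcard: 0.0.0.255


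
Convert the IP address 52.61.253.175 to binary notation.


52 = 00110100
61 = 00111101
253 = 11111101
175 = 10101111
Binary: 00110100.00111101.11111101.10101111


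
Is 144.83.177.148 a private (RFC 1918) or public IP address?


RFC 1918 private ranges:
  10.0.0.0/8 (10.0.0.0 - 10.255.255.255)
  172.16.0.0/12 (172.16.0.0 - 172.31.255.255)
  192.168.0.0/16 (192.168.0.0 - 192.168.255.255)
Public (not in any RFC 1918 range)


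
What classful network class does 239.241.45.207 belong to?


First octet: 239
Binary: 11101111
1110xxxx -> Class D (224-239)
Class D (multicast), default mask N/A


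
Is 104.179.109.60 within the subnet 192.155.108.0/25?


Subnet network: 192.155.108.0
Test IP AND mask: 104.179.109.0
No, 104.179.109.60 is not in 192.155.108.0/25


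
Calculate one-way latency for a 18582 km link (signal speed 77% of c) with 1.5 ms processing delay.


Speed = 0.77 * 3e5 km/s = 231000 km/s
Propagation delay = 18582 / 231000 = 0.0804 s = 80.4416 ms
Processing delay = 1.5 ms
Total one-way latency = 81.9416 ms


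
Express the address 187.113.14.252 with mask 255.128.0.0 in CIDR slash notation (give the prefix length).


Binary: 11111111.10000000.00000000.00000000
Count leading 1s
Prefix: /9


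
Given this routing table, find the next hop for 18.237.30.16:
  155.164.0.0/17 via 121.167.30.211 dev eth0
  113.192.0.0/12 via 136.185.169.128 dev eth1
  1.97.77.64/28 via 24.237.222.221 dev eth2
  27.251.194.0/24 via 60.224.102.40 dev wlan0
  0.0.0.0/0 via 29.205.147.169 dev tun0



Longest prefix match for 18.237.30.16:
  /17 155.164.0.0: no
  /12 113.192.0.0: no
  /28 1.97.77.64: no
  /24 27.251.194.0: no
  /0 0.0.0.0: MATCH
Selected: next-hop 29.205.147.169 via tun0 (matched /0)


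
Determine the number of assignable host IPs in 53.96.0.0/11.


Host bits = 32 - 11 = 21
Total addresses = 2^21 = 2097152
Usable = total - 2 (network and broadcast)
Usable hosts: 2097150


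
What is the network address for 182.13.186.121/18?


IP:   10110110.00001101.10111010.01111001
Mask: 11111111.11111111.11000000.00000000
AND operation:
Net:  10110110.00001101.10000000.00000000
Network: 182.13.128.0/18


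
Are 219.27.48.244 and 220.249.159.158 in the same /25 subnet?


Mask: 255.255.255.128
219.27.48.244 AND mask = 219.27.48.128
220.249.159.158 AND mask = 220.249.159.128
No, different subnets (219.27.48.128 vs 220.249.159.128)


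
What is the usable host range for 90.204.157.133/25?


Network: 90.204.157.128
Broadcast: 90.204.157.255
First usable = network + 1
Last usable = broadcast - 1
Range: 90.204.157.129 to 90.204.157.254


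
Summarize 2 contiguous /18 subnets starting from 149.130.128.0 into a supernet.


Original prefix: /18
Number of subnets: 2 = 2^1
New prefix = 18 - 1 = 17
Supernet: 149.130.128.0/17


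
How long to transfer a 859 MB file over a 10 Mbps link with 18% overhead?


Effective throughput = 10 * (1 - 18/100) = 8.2 Mbps
File size in Mb = 859 * 8 = 6872 Mb
Time = 6872 / 8.2
Time = 838.0488 seconds


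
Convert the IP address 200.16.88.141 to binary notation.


200 = 11001000
16 = 00010000
88 = 01011000
141 = 10001101
Binary: 11001000.00010000.01011000.10001101


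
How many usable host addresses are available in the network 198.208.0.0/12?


Host bits = 32 - 12 = 20
Total addresses = 2^20 = 1048576
Usable = total - 2 (network and broadcast)
Usable hosts: 1048574


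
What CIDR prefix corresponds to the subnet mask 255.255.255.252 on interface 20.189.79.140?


Binary: 11111111.11111111.11111111.11111100
Count leading 1s
Prefix: /30


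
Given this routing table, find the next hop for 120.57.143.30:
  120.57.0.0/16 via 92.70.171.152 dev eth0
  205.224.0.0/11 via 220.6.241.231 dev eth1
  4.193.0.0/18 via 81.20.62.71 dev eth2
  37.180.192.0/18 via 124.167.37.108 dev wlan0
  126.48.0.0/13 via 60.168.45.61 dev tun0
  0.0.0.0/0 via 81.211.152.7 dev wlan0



Longest prefix match for 120.57.143.30:
  /16 120.57.0.0: MATCH
  /11 205.224.0.0: no
  /18 4.193.0.0: no
  /18 37.180.192.0: no
  /13 126.48.0.0: no
  /0 0.0.0.0: MATCH
Selected: next-hop 92.70.171.152 via eth0 (matched /16)


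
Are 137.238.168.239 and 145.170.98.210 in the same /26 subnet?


Mask: 255.255.255.192
137.238.168.239 AND mask = 137.238.168.192
145.170.98.210 AND mask = 145.170.98.192
No, different subnets (137.238.168.192 vs 145.170.98.192)


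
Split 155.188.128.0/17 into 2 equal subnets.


New prefix = 17 + 1 = 18
Each subnet has 16384 addresses
  155.188.128.0/18
  155.188.192.0/18
Subnets: 155.188.128.0/18, 155.188.192.0/18


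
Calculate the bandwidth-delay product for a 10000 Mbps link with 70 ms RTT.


BDP = bandwidth * RTT
= 10000 Mbps * 70 ms
= 10000 * 1e6 * 70 / 1000 bits
= 700000000 bits
= 87500000 bytes
= 85449.2188 KB
BDP = 700000000 bits (87500000 bytes)


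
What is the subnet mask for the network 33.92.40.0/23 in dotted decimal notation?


/23 means 23 network bits, 9 host bits
Binary: 11111111111111111111111000000000
Mask: 255.255.254.0


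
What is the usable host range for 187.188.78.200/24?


Network: 187.188.78.0
Broadcast: 187.188.78.255
First usable = network + 1
Last usable = broadcast - 1
Range: 187.188.78.1 to 187.188.78.254


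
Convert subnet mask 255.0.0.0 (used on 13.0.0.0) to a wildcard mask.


Subnet mask: 255.0.0.0
Wildcard = 255.255.255.255 - subnet mask
255 - 255 = 0
255 - 0 = 255
255 - 0 = 255
255 - 0 = 255
Wildcard: 0.255.255.255


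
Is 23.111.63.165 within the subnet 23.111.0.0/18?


Subnet network: 23.111.0.0
Test IP AND mask: 23.111.0.0
Yes, 23.111.63.165 is in 23.111.0.0/18


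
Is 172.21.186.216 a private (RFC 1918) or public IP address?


RFC 1918 private ranges:
  10.0.0.0/8 (10.0.0.0 - 10.255.255.255)
  172.16.0.0/12 (172.16.0.0 - 172.31.255.255)
  192.168.0.0/16 (192.168.0.0 - 192.168.255.255)
Private (in 172.16.0.0/12)


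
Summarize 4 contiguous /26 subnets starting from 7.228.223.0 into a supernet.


Original prefix: /26
Number of subnets: 4 = 2^2
New prefix = 26 - 2 = 24
Supernet: 7.228.223.0/24


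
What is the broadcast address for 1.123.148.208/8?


Network: 1.0.0.0/8
Host bits = 24
Set all host bits to 1:
Broadcast: 1.255.255.255


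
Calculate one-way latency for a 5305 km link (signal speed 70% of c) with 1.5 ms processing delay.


Speed = 0.7 * 3e5 km/s = 210000 km/s
Propagation delay = 5305 / 210000 = 0.0253 s = 25.2619 ms
Processing delay = 1.5 ms
Total one-way latency = 26.7619 ms


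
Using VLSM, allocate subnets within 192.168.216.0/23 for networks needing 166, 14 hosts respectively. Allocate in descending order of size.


166 hosts -> /24 (254 usable): 192.168.216.0/24
14 hosts -> /28 (14 usable): 192.168.217.0/28
Allocation: 192.168.216.0/24 (166 hosts, 254 usable); 192.168.217.0/28 (14 hosts, 14 usable)


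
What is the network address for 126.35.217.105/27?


IP:   01111110.00100011.11011001.01101001
Mask: 11111111.11111111.11111111.11100000
AND operation:
Net:  01111110.00100011.11011001.01100000
Network: 126.35.217.96/27


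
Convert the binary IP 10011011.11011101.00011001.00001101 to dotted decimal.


10011011 = 155
11011101 = 221
00011001 = 25
00001101 = 13
IP: 155.221.25.13


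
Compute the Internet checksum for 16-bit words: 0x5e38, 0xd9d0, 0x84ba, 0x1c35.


Sum all words (with carry folding):
+ 0x5e38 = 0x5e38
+ 0xd9d0 = 0x3809
+ 0x84ba = 0xbcc3
+ 0x1c35 = 0xd8f8
One's complement: ~0xd8f8
Checksum = 0x2707


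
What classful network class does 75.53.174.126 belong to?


First octet: 75
Binary: 01001011
0xxxxxxx -> Class A (1-126)
Class A, default mask 255.0.0.0 (/8)


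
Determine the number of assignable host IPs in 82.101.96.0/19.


Host bits = 32 - 19 = 13
Total addresses = 2^13 = 8192
Usable = total - 2 (network and broadcast)
Usable hosts: 8190


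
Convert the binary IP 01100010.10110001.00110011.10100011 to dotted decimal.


01100010 = 98
10110001 = 177
00110011 = 51
10100011 = 163
IP: 98.177.51.163


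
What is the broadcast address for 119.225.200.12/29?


Network: 119.225.200.8/29
Host bits = 3
Set all host bits to 1:
Broadcast: 119.225.200.15


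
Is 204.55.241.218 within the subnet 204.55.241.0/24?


Subnet network: 204.55.241.0
Test IP AND mask: 204.55.241.0
Yes, 204.55.241.218 is in 204.55.241.0/24


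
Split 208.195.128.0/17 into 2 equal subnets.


New prefix = 17 + 1 = 18
Each subnet has 16384 addresses
  208.195.128.0/18
  208.195.192.0/18
Subnets: 208.195.128.0/18, 208.195.192.0/18


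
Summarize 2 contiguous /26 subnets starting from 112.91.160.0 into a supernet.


Original prefix: /26
Number of subnets: 2 = 2^1
New prefix = 26 - 1 = 25
Supernet: 112.91.160.0/25


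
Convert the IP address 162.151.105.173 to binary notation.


162 = 10100010
151 = 10010111
105 = 01101001
173 = 10101101
Binary: 10100010.10010111.01101001.10101101


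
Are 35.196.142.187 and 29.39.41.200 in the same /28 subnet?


Mask: 255.255.255.240
35.196.142.187 AND mask = 35.196.142.176
29.39.41.200 AND mask = 29.39.41.192
No, different subnets (35.196.142.176 vs 29.39.41.192)


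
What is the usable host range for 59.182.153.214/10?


Network: 59.128.0.0
Broadcast: 59.191.255.255
First usable = network + 1
Last usable = broadcast - 1
Range: 59.128.0.1 to 59.191.255.254


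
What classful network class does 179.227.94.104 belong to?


First octet: 179
Binary: 10110011
10xxxxxx -> Class B (128-191)
Class B, default mask 255.255.0.0 (/16)


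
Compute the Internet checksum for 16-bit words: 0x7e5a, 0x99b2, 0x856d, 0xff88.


Sum all words (with carry folding):
+ 0x7e5a = 0x7e5a
+ 0x99b2 = 0x180d
+ 0x856d = 0x9d7a
+ 0xff88 = 0x9d03
One's complement: ~0x9d03
Checksum = 0x62fc


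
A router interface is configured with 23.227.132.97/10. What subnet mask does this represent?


/10 means 10 network bits, 22 host bits
Binary: 11111111110000000000000000000000
Mask: 255.192.0.0


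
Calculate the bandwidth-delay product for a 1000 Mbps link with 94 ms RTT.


BDP = bandwidth * RTT
= 1000 Mbps * 94 ms
= 1000 * 1e6 * 94 / 1000 bits
= 94000000 bits
= 11750000 bytes
= 11474.6094 KB
BDP = 94000000 bits (11750000 bytes)


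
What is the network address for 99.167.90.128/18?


IP:   01100011.10100111.01011010.10000000
Mask: 11111111.11111111.11000000.00000000
AND operation:
Net:  01100011.10100111.01000000.00000000
Network: 99.167.64.0/18


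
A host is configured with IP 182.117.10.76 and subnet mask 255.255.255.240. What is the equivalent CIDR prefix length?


Binary: 11111111.11111111.11111111.11110000
Count leading 1s
Prefix: /28


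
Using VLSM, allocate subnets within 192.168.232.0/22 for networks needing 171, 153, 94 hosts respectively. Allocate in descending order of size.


171 hosts -> /24 (254 usable): 192.168.232.0/24
153 hosts -> /24 (254 usable): 192.168.233.0/24
94 hosts -> /25 (126 usable): 192.168.234.0/25
Allocation: 192.168.232.0/24 (171 hosts, 254 usable); 192.168.233.0/24 (153 hosts, 254 usable); 192.168.234.0/25 (94 hosts, 126 usable)


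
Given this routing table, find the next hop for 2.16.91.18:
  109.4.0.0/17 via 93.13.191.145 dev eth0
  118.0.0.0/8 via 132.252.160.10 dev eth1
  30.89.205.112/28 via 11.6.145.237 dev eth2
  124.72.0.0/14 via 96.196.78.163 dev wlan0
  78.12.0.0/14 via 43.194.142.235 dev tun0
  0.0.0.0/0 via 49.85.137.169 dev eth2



Longest prefix match for 2.16.91.18:
  /17 109.4.0.0: no
  /8 118.0.0.0: no
  /28 30.89.205.112: no
  /14 124.72.0.0: no
  /14 78.12.0.0: no
  /0 0.0.0.0: MATCH
Selected: next-hop 49.85.137.169 via eth2 (matched /0)


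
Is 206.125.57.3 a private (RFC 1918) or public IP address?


RFC 1918 private ranges:
  10.0.0.0/8 (10.0.0.0 - 10.255.255.255)
  172.16.0.0/12 (172.16.0.0 - 172.31.255.255)
  192.168.0.0/16 (192.168.0.0 - 192.168.255.255)
Public (not in any RFC 1918 range)


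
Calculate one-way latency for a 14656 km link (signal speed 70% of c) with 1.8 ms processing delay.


Speed = 0.7 * 3e5 km/s = 210000 km/s
Propagation delay = 14656 / 210000 = 0.0698 s = 69.7905 ms
Processing delay = 1.8 ms
Total one-way latency = 71.5905 ms


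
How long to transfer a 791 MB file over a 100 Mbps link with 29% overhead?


Effective throughput = 100 * (1 - 29/100) = 71 Mbps
File size in Mb = 791 * 8 = 6328 Mb
Time = 6328 / 71
Time = 89.1268 seconds


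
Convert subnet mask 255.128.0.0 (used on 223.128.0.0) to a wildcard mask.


Subnet mask: 255.128.0.0
Wildcard = 255.255.255.255 - subnet mask
255 - 255 = 0
255 - 128 = 127
255 - 0 = 255
255 - 0 = 255
Wildcard: 0.127.255.255


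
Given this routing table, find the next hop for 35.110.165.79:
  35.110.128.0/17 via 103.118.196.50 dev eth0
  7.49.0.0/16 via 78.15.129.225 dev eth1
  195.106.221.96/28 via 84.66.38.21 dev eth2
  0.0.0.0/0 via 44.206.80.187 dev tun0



Longest prefix match for 35.110.165.79:
  /17 35.110.128.0: MATCH
  /16 7.49.0.0: no
  /28 195.106.221.96: no
  /0 0.0.0.0: MATCH
Selected: next-hop 103.118.196.50 via eth0 (matched /17)


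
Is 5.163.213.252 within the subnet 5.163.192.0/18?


Subnet network: 5.163.192.0
Test IP AND mask: 5.163.192.0
Yes, 5.163.213.252 is in 5.163.192.0/18


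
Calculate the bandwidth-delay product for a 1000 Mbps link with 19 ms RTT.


BDP = bandwidth * RTT
= 1000 Mbps * 19 ms
= 1000 * 1e6 * 19 / 1000 bits
= 19000000 bits
= 2375000 bytes
= 2319.3359 KB
BDP = 19000000 bits (2375000 bytes)


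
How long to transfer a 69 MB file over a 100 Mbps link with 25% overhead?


Effective throughput = 100 * (1 - 25/100) = 75 Mbps
File size in Mb = 69 * 8 = 552 Mb
Time = 552 / 75
Time = 7.36 seconds


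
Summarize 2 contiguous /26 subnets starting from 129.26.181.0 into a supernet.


Original prefix: /26
Number of subnets: 2 = 2^1
New prefix = 26 - 1 = 25
Supernet: 129.26.181.0/25


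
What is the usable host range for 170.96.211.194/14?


Network: 170.96.0.0
Broadcast: 170.99.255.255
First usable = network + 1
Last usable = broadcast - 1
Range: 170.96.0.1 to 170.99.255.254


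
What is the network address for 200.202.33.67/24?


IP:   11001000.11001010.00100001.01000011
Mask: 11111111.11111111.11111111.00000000
AND operation:
Net:  11001000.11001010.00100001.00000000
Network: 200.202.33.0/24


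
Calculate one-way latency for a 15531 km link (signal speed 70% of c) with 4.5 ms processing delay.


Speed = 0.7 * 3e5 km/s = 210000 km/s
Propagation delay = 15531 / 210000 = 0.074 s = 73.9571 ms
Processing delay = 4.5 ms
Total one-way latency = 78.4571 ms


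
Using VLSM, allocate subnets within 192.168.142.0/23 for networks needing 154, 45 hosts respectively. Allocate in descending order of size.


154 hosts -> /24 (254 usable): 192.168.142.0/24
45 hosts -> /26 (62 usable): 192.168.143.0/26
Allocation: 192.168.142.0/24 (154 hosts, 254 usable); 192.168.143.0/26 (45 hosts, 62 usable)


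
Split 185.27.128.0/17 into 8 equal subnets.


New prefix = 17 + 3 = 20
Each subnet has 4096 addresses
  185.27.128.0/20
  185.27.144.0/20
  185.27.160.0/20
  185.27.176.0/20
  185.27.192.0/20
  185.27.208.0/20
  185.27.224.0/20
  185.27.240.0/20
Subnets: 185.27.128.0/20, 185.27.144.0/20, 185.27.160.0/20, 185.27.176.0/20, 185.27.192.0/20, 185.27.208.0/20, 185.27.224.0/20, 185.27.240.0/20


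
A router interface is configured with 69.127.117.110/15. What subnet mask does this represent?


/15 means 15 network bits, 17 host bits
Binary: 11111111111111100000000000000000
Mask: 255.254.0.0


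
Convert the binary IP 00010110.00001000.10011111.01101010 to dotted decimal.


00010110 = 22
00001000 = 8
10011111 = 159
01101010 = 106
IP: 22.8.159.106


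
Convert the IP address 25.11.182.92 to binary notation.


25 = 00011001
11 = 00001011
182 = 10110110
92 = 01011100
Binary: 00011001.00001011.10110110.01011100


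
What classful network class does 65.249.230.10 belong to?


First octet: 65
Binary: 01000001
0xxxxxxx -> Class A (1-126)
Class A, default mask 255.0.0.0 (/8)


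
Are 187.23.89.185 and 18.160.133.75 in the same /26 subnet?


Mask: 255.255.255.192
187.23.89.185 AND mask = 187.23.89.128
18.160.133.75 AND mask = 18.160.133.64
No, different subnets (187.23.89.128 vs 18.160.133.64)


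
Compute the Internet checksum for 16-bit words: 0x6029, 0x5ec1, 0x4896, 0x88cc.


Sum all words (with carry folding):
+ 0x6029 = 0x6029
+ 0x5ec1 = 0xbeea
+ 0x4896 = 0x0781
+ 0x88cc = 0x904d
One's complement: ~0x904d
Checksum = 0x6fb2


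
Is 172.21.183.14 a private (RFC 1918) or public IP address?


RFC 1918 private ranges:
  10.0.0.0/8 (10.0.0.0 - 10.255.255.255)
  172.16.0.0/12 (172.16.0.0 - 172.31.255.255)
  192.168.0.0/16 (192.168.0.0 - 192.168.255.255)
Private (in 172.16.0.0/12)


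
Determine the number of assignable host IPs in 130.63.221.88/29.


Host bits = 32 - 29 = 3
Total addresses = 2^3 = 8
Usable = total - 2 (network and broadcast)
Usable hosts: 6


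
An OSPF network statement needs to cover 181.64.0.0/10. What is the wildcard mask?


Subnet mask: 255.192.0.0
Wildcard = 255.255.255.255 - subnet mask
255 - 255 = 0
255 - 192 = 63
255 - 0 = 255
255 - 0 = 255
Wildcard: 0.63.255.255


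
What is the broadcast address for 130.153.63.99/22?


Network: 130.153.60.0/22
Host bits = 10
Set all host bits to 1:
Broadcast: 130.153.63.255


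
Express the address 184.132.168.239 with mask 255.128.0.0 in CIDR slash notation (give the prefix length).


Binary: 11111111.10000000.00000000.00000000
Count leading 1s
Prefix: /9


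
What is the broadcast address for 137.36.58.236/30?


Network: 137.36.58.236/30
Host bits = 2
Set all host bits to 1:
Broadcast: 137.36.58.239


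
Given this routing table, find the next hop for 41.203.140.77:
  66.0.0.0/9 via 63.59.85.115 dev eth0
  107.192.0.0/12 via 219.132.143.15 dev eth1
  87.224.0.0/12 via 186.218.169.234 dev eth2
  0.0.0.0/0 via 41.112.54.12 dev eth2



Longest prefix match for 41.203.140.77:
  /9 66.0.0.0: no
  /12 107.192.0.0: no
  /12 87.224.0.0: no
  /0 0.0.0.0: MATCH
Selected: next-hop 41.112.54.12 via eth2 (matched /0)


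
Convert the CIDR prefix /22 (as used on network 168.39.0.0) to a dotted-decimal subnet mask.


/22 means 22 network bits, 10 host bits
Binary: 11111111111111111111110000000000
Mask: 255.255.252.0


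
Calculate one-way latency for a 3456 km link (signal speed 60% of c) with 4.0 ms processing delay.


Speed = 0.6 * 3e5 km/s = 180000 km/s
Propagation delay = 3456 / 180000 = 0.0192 s = 19.2 ms
Processing delay = 4.0 ms
Total one-way latency = 23.2 ms


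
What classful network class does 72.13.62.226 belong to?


First octet: 72
Binary: 01001000
0xxxxxxx -> Class A (1-126)
Class A, default mask 255.0.0.0 (/8)


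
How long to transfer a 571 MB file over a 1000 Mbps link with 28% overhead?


Effective throughput = 1000 * (1 - 28/100) = 720 Mbps
File size in Mb = 571 * 8 = 4568 Mb
Time = 4568 / 720
Time = 6.3444 seconds


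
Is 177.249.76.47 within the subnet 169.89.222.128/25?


Subnet network: 169.89.222.128
Test IP AND mask: 177.249.76.0
No, 177.249.76.47 is not in 169.89.222.128/25


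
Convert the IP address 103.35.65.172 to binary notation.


103 = 01100111
35 = 00100011
65 = 01000001
172 = 10101100
Binary: 01100111.00100011.01000001.10101100


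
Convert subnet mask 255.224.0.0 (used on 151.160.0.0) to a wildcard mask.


Subnet mask: 255.224.0.0
Wildcard = 255.255.255.255 - subnet mask
255 - 255 = 0
255 - 224 = 31
255 - 0 = 255
255 - 0 = 255
Wildcard: 0.31.255.255


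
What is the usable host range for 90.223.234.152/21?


Network: 90.223.232.0
Broadcast: 90.223.239.255
First usable = network + 1
Last usable = broadcast - 1
Range: 90.223.232.1 to 90.223.239.254


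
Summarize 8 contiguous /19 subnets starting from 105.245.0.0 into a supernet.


Original prefix: /19
Number of subnets: 8 = 2^3
New prefix = 19 - 3 = 16
Supernet: 105.245.0.0/16


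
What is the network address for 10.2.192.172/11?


IP:   00001010.00000010.11000000.10101100
Mask: 11111111.11100000.00000000.00000000
AND operation:
Net:  00001010.00000000.00000000.00000000
Network: 10.0.0.0/11


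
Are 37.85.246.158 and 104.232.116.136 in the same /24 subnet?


Mask: 255.255.255.0
37.85.246.158 AND mask = 37.85.246.0
104.232.116.136 AND mask = 104.232.116.0
No, different subnets (37.85.246.0 vs 104.232.116.0)


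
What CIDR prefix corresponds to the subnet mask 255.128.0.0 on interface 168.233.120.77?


Binary: 11111111.10000000.00000000.00000000
Count leading 1s
Prefix: /9


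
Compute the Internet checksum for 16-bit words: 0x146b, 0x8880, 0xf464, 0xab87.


Sum all words (with carry folding):
+ 0x146b = 0x146b
+ 0x8880 = 0x9ceb
+ 0xf464 = 0x9150
+ 0xab87 = 0x3cd8
One's complement: ~0x3cd8
Checksum = 0xc327


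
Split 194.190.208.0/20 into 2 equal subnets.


New prefix = 20 + 1 = 21
Each subnet has 2048 addresses
  194.190.208.0/21
  194.190.216.0/21
Subnets: 194.190.208.0/21, 194.190.216.0/21


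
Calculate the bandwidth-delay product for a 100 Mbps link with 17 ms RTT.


BDP = bandwidth * RTT
= 100 Mbps * 17 ms
= 100 * 1e6 * 17 / 1000 bits
= 1700000 bits
= 212500 bytes
= 207.5195 KB
BDP = 1700000 bits (212500 bytes)


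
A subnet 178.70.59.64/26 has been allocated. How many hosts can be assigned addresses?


Host bits = 32 - 26 = 6
Total addresses = 2^6 = 64
Usable = total - 2 (network and broadcast)
Usable hosts: 62


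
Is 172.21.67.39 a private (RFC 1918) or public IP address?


RFC 1918 private ranges:
  10.0.0.0/8 (10.0.0.0 - 10.255.255.255)
  172.16.0.0/12 (172.16.0.0 - 172.31.255.255)
  192.168.0.0/16 (192.168.0.0 - 192.168.255.255)
Private (in 172.16.0.0/12)


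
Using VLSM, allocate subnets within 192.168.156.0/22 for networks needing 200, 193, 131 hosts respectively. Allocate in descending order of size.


200 hosts -> /24 (254 usable): 192.168.156.0/24
193 hosts -> /24 (254 usable): 192.168.157.0/24
131 hosts -> /24 (254 usable): 192.168.158.0/24
Allocation: 192.168.156.0/24 (200 hosts, 254 usable); 192.168.157.0/24 (193 hosts, 254 usable); 192.168.158.0/24 (131 hosts, 254 usable)


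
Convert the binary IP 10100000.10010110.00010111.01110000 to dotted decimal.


10100000 = 160
10010110 = 150
00010111 = 23
01110000 = 112
IP: 160.150.23.112


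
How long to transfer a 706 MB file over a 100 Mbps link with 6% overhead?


Effective throughput = 100 * (1 - 6/100) = 94 Mbps
File size in Mb = 706 * 8 = 5648 Mb
Time = 5648 / 94
Time = 60.0851 seconds


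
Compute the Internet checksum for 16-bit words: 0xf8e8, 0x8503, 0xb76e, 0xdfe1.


Sum all words (with carry folding):
+ 0xf8e8 = 0xf8e8
+ 0x8503 = 0x7dec
+ 0xb76e = 0x355b
+ 0xdfe1 = 0x153d
One's complement: ~0x153d
Checksum = 0xeac2


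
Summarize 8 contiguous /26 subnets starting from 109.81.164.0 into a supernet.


Original prefix: /26
Number of subnets: 8 = 2^3
New prefix = 26 - 3 = 23
Supernet: 109.81.164.0/23


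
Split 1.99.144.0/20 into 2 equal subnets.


New prefix = 20 + 1 = 21
Each subnet has 2048 addresses
  1.99.144.0/21
  1.99.152.0/21
Subnets: 1.99.144.0/21, 1.99.152.0/21


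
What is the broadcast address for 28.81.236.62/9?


Network: 28.0.0.0/9
Host bits = 23
Set all host bits to 1:
Broadcast: 28.127.255.255


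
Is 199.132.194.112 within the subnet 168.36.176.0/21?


Subnet network: 168.36.176.0
Test IP AND mask: 199.132.192.0
No, 199.132.194.112 is not in 168.36.176.0/21


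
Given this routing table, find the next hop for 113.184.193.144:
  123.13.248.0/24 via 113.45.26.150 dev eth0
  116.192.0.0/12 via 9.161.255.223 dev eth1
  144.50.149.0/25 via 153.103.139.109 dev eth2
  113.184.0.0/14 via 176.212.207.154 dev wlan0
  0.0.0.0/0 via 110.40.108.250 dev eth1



Longest prefix match for 113.184.193.144:
  /24 123.13.248.0: no
  /12 116.192.0.0: no
  /25 144.50.149.0: no
  /14 113.184.0.0: MATCH
  /0 0.0.0.0: MATCH
Selected: next-hop 176.212.207.154 via wlan0 (matched /14)


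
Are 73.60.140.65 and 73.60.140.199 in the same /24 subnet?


Mask: 255.255.255.0
73.60.140.65 AND mask = 73.60.140.0
73.60.140.199 AND mask = 73.60.140.0
Yes, same subnet (73.60.140.0)


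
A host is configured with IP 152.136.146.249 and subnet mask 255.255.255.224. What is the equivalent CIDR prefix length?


Binary: 11111111.11111111.11111111.11100000
Count leading 1s
Prefix: /27


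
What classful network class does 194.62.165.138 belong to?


First octet: 194
Binary: 11000010
110xxxxx -> Class C (192-223)
Class C, default mask 255.255.255.0 (/24)


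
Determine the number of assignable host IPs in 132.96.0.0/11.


Host bits = 32 - 11 = 21
Total addresses = 2^21 = 2097152
Usable = total - 2 (network and broadcast)
Usable hosts: 2097150


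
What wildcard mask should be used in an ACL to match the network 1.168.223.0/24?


Subnet mask: 255.255.255.0
Wildcard = 255.255.255.255 - subnet mask
255 - 255 = 0
255 - 255 = 0
255 - 255 = 0
255 - 0 = 255
Wildcard: 0.0.0.255


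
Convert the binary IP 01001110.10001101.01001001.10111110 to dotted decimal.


01001110 = 78
10001101 = 141
01001001 = 73
10111110 = 190
IP: 78.141.73.190


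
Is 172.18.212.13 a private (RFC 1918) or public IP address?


RFC 1918 private ranges:
  10.0.0.0/8 (10.0.0.0 - 10.255.255.255)
  172.16.0.0/12 (172.16.0.0 - 172.31.255.255)
  192.168.0.0/16 (192.168.0.0 - 192.168.255.255)
Private (in 172.16.0.0/12)


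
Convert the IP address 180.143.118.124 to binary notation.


180 = 10110100
143 = 10001111
118 = 01110110
124 = 01111100
Binary: 10110100.10001111.01110110.01111100


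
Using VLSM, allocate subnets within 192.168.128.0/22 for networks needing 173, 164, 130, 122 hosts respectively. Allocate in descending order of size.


173 hosts -> /24 (254 usable): 192.168.128.0/24
164 hosts -> /24 (254 usable): 192.168.129.0/24
130 hosts -> /24 (254 usable): 192.168.130.0/24
122 hosts -> /25 (126 usable): 192.168.131.0/25
Allocation: 192.168.128.0/24 (173 hosts, 254 usable); 192.168.129.0/24 (164 hosts, 254 usable); 192.168.130.0/24 (130 hosts, 254 usable); 192.168.131.0/25 (122 hosts, 126 usable)


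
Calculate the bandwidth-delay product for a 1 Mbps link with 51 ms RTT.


BDP = bandwidth * RTT
= 1 Mbps * 51 ms
= 1 * 1e6 * 51 / 1000 bits
= 51000 bits
= 6375 bytes
= 6.2256 KB
BDP = 51000 bits (6375 bytes)


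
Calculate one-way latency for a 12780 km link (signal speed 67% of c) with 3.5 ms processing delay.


Speed = 0.67 * 3e5 km/s = 201000 km/s
Propagation delay = 12780 / 201000 = 0.0636 s = 63.5821 ms
Processing delay = 3.5 ms
Total one-way latency = 67.0821 ms


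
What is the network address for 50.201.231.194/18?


IP:   00110010.11001001.11100111.11000010
Mask: 11111111.11111111.11000000.00000000
AND operation:
Net:  00110010.11001001.11000000.00000000
Network: 50.201.192.0/18


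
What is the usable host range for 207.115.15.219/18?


Network: 207.115.0.0
Broadcast: 207.115.63.255
First usable = network + 1
Last usable = broadcast - 1
Range: 207.115.0.1 to 207.115.63.254


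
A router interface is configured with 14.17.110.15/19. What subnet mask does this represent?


/19 means 19 network bits, 13 host bits
Binary: 11111111111111111110000000000000
Mask: 255.255.224.0


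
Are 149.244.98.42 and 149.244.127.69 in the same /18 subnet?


Mask: 255.255.192.0
149.244.98.42 AND mask = 149.244.64.0
149.244.127.69 AND mask = 149.244.64.0
Yes, same subnet (149.244.64.0)


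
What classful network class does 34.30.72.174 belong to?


First octet: 34
Binary: 00100010
0xxxxxxx -> Class A (1-126)
Class A, default mask 255.0.0.0 (/8)


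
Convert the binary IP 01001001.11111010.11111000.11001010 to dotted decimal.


01001001 = 73
11111010 = 250
11111000 = 248
11001010 = 202
IP: 73.250.248.202


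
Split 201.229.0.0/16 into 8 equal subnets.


New prefix = 16 + 3 = 19
Each subnet has 8192 addresses
  201.229.0.0/19
  201.229.32.0/19
  201.229.64.0/19
  201.229.96.0/19
  201.229.128.0/19
  201.229.160.0/19
  201.229.192.0/19
  201.229.224.0/19
Subnets: 201.229.0.0/19, 201.229.32.0/19, 201.229.64.0/19, 201.229.96.0/19, 201.229.128.0/19, 201.229.160.0/19, 201.229.192.0/19, 201.229.224.0/19


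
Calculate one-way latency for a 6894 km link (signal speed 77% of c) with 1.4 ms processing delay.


Speed = 0.77 * 3e5 km/s = 231000 km/s
Propagation delay = 6894 / 231000 = 0.0298 s = 29.8442 ms
Processing delay = 1.4 ms
Total one-way latency = 31.2442 ms


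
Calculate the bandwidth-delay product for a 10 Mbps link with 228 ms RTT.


BDP = bandwidth * RTT
= 10 Mbps * 228 ms
= 10 * 1e6 * 228 / 1000 bits
= 2280000 bits
= 285000 bytes
= 278.3203 KB
BDP = 2280000 bits (285000 bytes)


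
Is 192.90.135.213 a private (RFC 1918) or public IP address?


RFC 1918 private ranges:
  10.0.0.0/8 (10.0.0.0 - 10.255.255.255)
  172.16.0.0/12 (172.16.0.0 - 172.31.255.255)
  192.168.0.0/16 (192.168.0.0 - 192.168.255.255)
Public (not in any RFC 1918 range)


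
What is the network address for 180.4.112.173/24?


IP:   10110100.00000100.01110000.10101101
Mask: 11111111.11111111.11111111.00000000
AND operation:
Net:  10110100.00000100.01110000.00000000
Network: 180.4.112.0/24


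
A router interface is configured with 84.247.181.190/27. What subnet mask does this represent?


/27 means 27 network bits, 5 host bits
Binary: 11111111111111111111111111100000
Mask: 255.255.255.224


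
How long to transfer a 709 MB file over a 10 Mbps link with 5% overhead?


Effective throughput = 10 * (1 - 5/100) = 9.5 Mbps
File size in Mb = 709 * 8 = 5672 Mb
Time = 5672 / 9.5
Time = 597.0526 seconds


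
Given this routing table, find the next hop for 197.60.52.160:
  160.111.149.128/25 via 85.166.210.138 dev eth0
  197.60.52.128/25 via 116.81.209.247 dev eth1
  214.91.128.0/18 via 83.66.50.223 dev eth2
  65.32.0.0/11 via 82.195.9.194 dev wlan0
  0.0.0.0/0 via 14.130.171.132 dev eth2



Longest prefix match for 197.60.52.160:
  /25 160.111.149.128: no
  /25 197.60.52.128: MATCH
  /18 214.91.128.0: no
  /11 65.32.0.0: no
  /0 0.0.0.0: MATCH
Selected: next-hop 116.81.209.247 via eth1 (matched /25)


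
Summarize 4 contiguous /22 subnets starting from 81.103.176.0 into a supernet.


Original prefix: /22
Number of subnets: 4 = 2^2
New prefix = 22 - 2 = 20
Supernet: 81.103.176.0/20


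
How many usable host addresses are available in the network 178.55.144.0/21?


Host bits = 32 - 21 = 11
Total addresses = 2^11 = 2048
Usable = total - 2 (network and broadcast)
Usable hosts: 2046


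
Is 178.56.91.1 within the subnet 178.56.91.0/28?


Subnet network: 178.56.91.0
Test IP AND mask: 178.56.91.0
Yes, 178.56.91.1 is in 178.56.91.0/28


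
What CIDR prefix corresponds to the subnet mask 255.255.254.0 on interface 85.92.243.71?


Binary: 11111111.11111111.11111110.00000000
Count leading 1s
Prefix: /23


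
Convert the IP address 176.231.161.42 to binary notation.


176 = 10110000
231 = 11100111
161 = 10100001
42 = 00101010
Binary: 10110000.11100111.10100001.00101010


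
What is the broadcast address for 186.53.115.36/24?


Network: 186.53.115.0/24
Host bits = 8
Set all host bits to 1:
Broadcast: 186.53.115.255


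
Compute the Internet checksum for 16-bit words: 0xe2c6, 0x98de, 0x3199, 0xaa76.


Sum all words (with carry folding):
+ 0xe2c6 = 0xe2c6
+ 0x98de = 0x7ba5
+ 0x3199 = 0xad3e
+ 0xaa76 = 0x57b5
One's complement: ~0x57b5
Checksum = 0xa84a


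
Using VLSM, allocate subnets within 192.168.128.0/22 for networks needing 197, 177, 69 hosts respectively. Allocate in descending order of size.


197 hosts -> /24 (254 usable): 192.168.128.0/24
177 hosts -> /24 (254 usable): 192.168.129.0/24
69 hosts -> /25 (126 usable): 192.168.130.0/25
Allocation: 192.168.128.0/24 (197 hosts, 254 usable); 192.168.129.0/24 (177 hosts, 254 usable); 192.168.130.0/25 (69 hosts, 126 usable)


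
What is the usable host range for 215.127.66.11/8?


Network: 215.0.0.0
Broadcast: 215.255.255.255
First usable = network + 1
Last usable = broadcast - 1
Range: 215.0.0.1 to 215.255.255.254


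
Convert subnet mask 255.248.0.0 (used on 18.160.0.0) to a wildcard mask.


Subnet mask: 255.248.0.0
Wildcard = 255.255.255.255 - subnet mask
255 - 255 = 0
255 - 248 = 7
255 - 0 = 255
255 - 0 = 255
Wildcard: 0.7.255.255


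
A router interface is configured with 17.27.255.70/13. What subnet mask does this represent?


/13 means 13 network bits, 19 host bits
Binary: 11111111111110000000000000000000
Mask: 255.248.0.0


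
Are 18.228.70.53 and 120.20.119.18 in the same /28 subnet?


Mask: 255.255.255.240
18.228.70.53 AND mask = 18.228.70.48
120.20.119.18 AND mask = 120.20.119.16
No, different subnets (18.228.70.48 vs 120.20.119.16)


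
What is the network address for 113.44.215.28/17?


IP:   01110001.00101100.11010111.00011100
Mask: 11111111.11111111.10000000.00000000
AND operation:
Net:  01110001.00101100.10000000.00000000
Network: 113.44.128.0/17


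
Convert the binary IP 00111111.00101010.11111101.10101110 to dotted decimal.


00111111 = 63
00101010 = 42
11111101 = 253
10101110 = 174
IP: 63.42.253.174


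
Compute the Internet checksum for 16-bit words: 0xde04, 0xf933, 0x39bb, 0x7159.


Sum all words (with carry folding):
+ 0xde04 = 0xde04
+ 0xf933 = 0xd738
+ 0x39bb = 0x10f4
+ 0x7159 = 0x824d
One's complement: ~0x824d
Checksum = 0x7db2


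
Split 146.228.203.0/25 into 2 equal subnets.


New prefix = 25 + 1 = 26
Each subnet has 64 addresses
  146.228.203.0/26
  146.228.203.64/26
Subnets: 146.228.203.0/26, 146.228.203.64/26


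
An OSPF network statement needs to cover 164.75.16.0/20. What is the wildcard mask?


Subnet mask: 255.255.240.0
Wildcard = 255.255.255.255 - subnet mask
255 - 255 = 0
255 - 255 = 0
255 - 240 = 15
255 - 0 = 255
Wildcard: 0.0.15.255
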